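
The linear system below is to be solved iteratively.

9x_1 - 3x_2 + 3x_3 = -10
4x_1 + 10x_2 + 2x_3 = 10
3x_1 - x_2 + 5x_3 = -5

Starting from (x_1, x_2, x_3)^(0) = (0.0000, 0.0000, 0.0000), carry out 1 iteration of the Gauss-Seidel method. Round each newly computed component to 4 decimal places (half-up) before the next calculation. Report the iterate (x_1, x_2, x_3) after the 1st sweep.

(-1.1111, 1.4444, -0.0445)

Iteration 1:
  x_1 = (-10 - (-3)·0.0000 - (3)·0.0000) / (9) = -1.1111
  x_2 = (10 - (4)·-1.1111 - (2)·0.0000) / (10) = 1.4444
  x_3 = (-5 - (3)·-1.1111 - (-1)·1.4444) / (5) = -0.0445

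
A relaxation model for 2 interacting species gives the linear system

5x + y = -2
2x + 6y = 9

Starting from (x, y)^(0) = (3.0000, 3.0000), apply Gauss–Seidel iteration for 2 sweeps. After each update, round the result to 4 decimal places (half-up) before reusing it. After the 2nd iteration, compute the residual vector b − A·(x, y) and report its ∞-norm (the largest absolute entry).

0.0779

Iteration 1:
  x = (-2 - (1)·3.0000) / (5) = -1.0000
  y = (9 - (2)·-1.0000) / (6) = 1.8333
Iteration 2:
  x = (-2 - (1)·1.8333) / (5) = -0.7667
  y = (9 - (2)·-0.7667) / (6) = 1.7556
Residual b − A·x = (0.0779, -0.0002); ∞-norm = 0.0779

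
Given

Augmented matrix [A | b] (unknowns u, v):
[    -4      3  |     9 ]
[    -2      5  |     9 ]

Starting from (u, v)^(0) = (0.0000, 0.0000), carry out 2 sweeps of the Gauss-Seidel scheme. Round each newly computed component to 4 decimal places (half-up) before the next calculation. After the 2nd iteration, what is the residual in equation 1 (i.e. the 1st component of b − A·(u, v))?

Iteration 1:
  u = (9 - (3)·0.0000) / (-4) = -2.2500
  v = (9 - (-2)·-2.2500) / (5) = 0.9000
Iteration 2:
  u = (9 - (3)·0.9000) / (-4) = -1.5750
  v = (9 - (-2)·-1.5750) / (5) = 1.1700
Residual b − A·x = (-0.8100, 0.0000)

-0.8100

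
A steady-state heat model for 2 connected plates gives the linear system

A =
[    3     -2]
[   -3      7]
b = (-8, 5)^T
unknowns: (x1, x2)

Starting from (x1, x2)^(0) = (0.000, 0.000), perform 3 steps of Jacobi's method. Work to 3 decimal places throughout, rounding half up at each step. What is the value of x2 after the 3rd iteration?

Iteration 1:
  x1 = (-8 - (-2)·0.000) / (3) = -2.667
  x2 = (5 - (-3)·0.000) / (7) = 0.714
Iteration 2:
  x1 = (-8 - (-2)·0.714) / (3) = -2.191
  x2 = (5 - (-3)·-2.667) / (7) = -0.429
Iteration 3:
  x1 = (-8 - (-2)·-0.429) / (3) = -2.953
  x2 = (5 - (-3)·-2.191) / (7) = -0.225

-0.225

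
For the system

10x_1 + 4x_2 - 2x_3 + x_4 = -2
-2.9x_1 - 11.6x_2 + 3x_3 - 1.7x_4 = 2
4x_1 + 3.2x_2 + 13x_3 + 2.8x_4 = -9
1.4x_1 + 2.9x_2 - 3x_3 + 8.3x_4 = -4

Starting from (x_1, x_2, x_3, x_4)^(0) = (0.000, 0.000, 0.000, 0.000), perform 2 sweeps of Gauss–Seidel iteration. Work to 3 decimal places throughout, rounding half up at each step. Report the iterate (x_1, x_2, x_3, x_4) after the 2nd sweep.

Iteration 1:
  x_1 = (-2 - (4)·0.000 - (-2)·0.000 - (1)·0.000) / (10) = -0.200
  x_2 = (2 - (-2.9)·-0.200 - (3)·0.000 - (-1.7)·0.000) / (-11.6) = -0.122
  x_3 = (-9 - (4)·-0.200 - (3.2)·-0.122 - (2.8)·0.000) / (13) = -0.601
  x_4 = (-4 - (1.4)·-0.200 - (2.9)·-0.122 - (-3)·-0.601) / (8.3) = -0.623
Iteration 2:
  x_1 = (-2 - (4)·-0.122 - (-2)·-0.601 - (1)·-0.623) / (10) = -0.209
  x_2 = (2 - (-2.9)·-0.209 - (3)·-0.601 - (-1.7)·-0.623) / (-11.6) = -0.184
  x_3 = (-9 - (4)·-0.209 - (3.2)·-0.184 - (2.8)·-0.623) / (13) = -0.449
  x_4 = (-4 - (1.4)·-0.209 - (2.9)·-0.184 - (-3)·-0.449) / (8.3) = -0.545

(-0.209, -0.184, -0.449, -0.545)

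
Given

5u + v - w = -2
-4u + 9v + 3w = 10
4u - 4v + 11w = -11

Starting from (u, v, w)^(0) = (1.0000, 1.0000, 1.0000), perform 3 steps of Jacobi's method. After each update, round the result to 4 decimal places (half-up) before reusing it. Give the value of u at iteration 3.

-0.7354

Iteration 1:
  u = (-2 - (1)·1.0000 - (-1)·1.0000) / (5) = -0.4000
  v = (10 - (-4)·1.0000 - (3)·1.0000) / (9) = 1.2222
  w = (-11 - (4)·1.0000 - (-4)·1.0000) / (11) = -1.0000
Iteration 2:
  u = (-2 - (1)·1.2222 - (-1)·-1.0000) / (5) = -0.8444
  v = (10 - (-4)·-0.4000 - (3)·-1.0000) / (9) = 1.2667
  w = (-11 - (4)·-0.4000 - (-4)·1.2222) / (11) = -0.4101
Iteration 3:
  u = (-2 - (1)·1.2667 - (-1)·-0.4101) / (5) = -0.7354
  v = (10 - (-4)·-0.8444 - (3)·-0.4101) / (9) = 0.8725
  w = (-11 - (4)·-0.8444 - (-4)·1.2667) / (11) = -0.2323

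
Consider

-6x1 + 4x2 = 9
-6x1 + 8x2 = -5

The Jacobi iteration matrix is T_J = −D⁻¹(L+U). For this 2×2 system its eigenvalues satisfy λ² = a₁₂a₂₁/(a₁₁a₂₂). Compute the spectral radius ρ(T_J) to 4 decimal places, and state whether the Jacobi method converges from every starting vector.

0.7071

a₁₂a₂₁/(a₁₁a₂₂) = (4)·(-6) / ((-6)·(8)) = 0.500000
ρ = √|0.500000| = √0.500000 = 0.7071
ρ < 1, so Jacobi converges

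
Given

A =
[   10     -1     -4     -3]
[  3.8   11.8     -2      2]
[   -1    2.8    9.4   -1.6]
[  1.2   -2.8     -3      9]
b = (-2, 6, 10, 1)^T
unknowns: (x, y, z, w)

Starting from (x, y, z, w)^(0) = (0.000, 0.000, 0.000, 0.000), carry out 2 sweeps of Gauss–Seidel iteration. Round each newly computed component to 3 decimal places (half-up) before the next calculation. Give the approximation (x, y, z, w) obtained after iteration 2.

Iteration 1:
  x = (-2 - (-1)·0.000 - (-4)·0.000 - (-3)·0.000) / (10) = -0.200
  y = (6 - (3.8)·-0.200 - (-2)·0.000 - (2)·0.000) / (11.8) = 0.573
  z = (10 - (-1)·-0.200 - (2.8)·0.573 - (-1.6)·0.000) / (9.4) = 0.872
  w = (1 - (1.2)·-0.200 - (-2.8)·0.573 - (-3)·0.872) / (9) = 0.607
Iteration 2:
  x = (-2 - (-1)·0.573 - (-4)·0.872 - (-3)·0.607) / (10) = 0.388
  y = (6 - (3.8)·0.388 - (-2)·0.872 - (2)·0.607) / (11.8) = 0.428
  z = (10 - (-1)·0.388 - (2.8)·0.428 - (-1.6)·0.607) / (9.4) = 1.081
  w = (1 - (1.2)·0.388 - (-2.8)·0.428 - (-3)·1.081) / (9) = 0.553

(0.388, 0.428, 1.081, 0.553)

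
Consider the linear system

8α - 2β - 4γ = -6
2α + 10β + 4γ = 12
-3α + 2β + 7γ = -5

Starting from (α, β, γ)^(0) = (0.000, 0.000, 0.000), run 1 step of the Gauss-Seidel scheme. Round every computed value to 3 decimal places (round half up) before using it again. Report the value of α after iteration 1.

Iteration 1:
  α = (-6 - (-2)·0.000 - (-4)·0.000) / (8) = -0.750
  β = (12 - (2)·-0.750 - (4)·0.000) / (10) = 1.350
  γ = (-5 - (-3)·-0.750 - (2)·1.350) / (7) = -1.421

-0.750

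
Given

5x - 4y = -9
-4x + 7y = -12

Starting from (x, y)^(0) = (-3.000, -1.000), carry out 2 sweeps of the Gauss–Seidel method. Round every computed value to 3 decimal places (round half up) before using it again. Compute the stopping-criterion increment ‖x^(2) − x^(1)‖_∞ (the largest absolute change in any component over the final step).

Iteration 1:
  x = (-9 - (-4)·-1.000) / (5) = -2.600
  y = (-12 - (-4)·-2.600) / (7) = -3.200
Iteration 2:
  x = (-9 - (-4)·-3.200) / (5) = -4.360
  y = (-12 - (-4)·-4.360) / (7) = -4.206
Change: (-1.760, -1.006) → max |·| = 1.760

1.760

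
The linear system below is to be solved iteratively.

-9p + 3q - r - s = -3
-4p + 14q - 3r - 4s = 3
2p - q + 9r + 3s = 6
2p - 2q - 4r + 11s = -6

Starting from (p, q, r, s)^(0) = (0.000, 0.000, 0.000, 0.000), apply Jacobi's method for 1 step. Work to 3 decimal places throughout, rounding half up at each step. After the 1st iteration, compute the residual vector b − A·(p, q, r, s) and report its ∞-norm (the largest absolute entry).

2.425

Iteration 1:
  p = (-3 - (3)·0.000 - (-1)·0.000 - (-1)·0.000) / (-9) = 0.333
  q = (3 - (-4)·0.000 - (-3)·0.000 - (-4)·0.000) / (14) = 0.214
  r = (6 - (2)·0.000 - (-1)·0.000 - (3)·0.000) / (9) = 0.667
  s = (-6 - (2)·0.000 - (-2)·0.000 - (-4)·0.000) / (11) = -0.545
Residual b − A·x = (-0.523, 1.157, 1.180, 2.425); ∞-norm = 2.425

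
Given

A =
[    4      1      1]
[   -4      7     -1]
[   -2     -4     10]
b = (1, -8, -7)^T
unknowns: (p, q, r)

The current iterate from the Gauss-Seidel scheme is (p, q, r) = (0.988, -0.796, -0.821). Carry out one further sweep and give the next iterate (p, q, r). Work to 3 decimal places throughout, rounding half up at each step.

One sweep:
  p = (1 - (1)·-0.796 - (1)·-0.821) / (4) = 0.654
  q = (-8 - (-4)·0.654 - (-1)·-0.821) / (7) = -0.886
  r = (-7 - (-2)·0.654 - (-4)·-0.886) / (10) = -0.924

(0.654, -0.886, -0.924)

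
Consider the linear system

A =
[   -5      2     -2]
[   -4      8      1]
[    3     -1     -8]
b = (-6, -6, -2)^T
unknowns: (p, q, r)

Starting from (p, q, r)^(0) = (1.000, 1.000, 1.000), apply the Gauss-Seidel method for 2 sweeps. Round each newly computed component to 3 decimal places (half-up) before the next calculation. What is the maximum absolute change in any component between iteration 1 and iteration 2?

0.404

Iteration 1:
  p = (-6 - (2)·1.000 - (-2)·1.000) / (-5) = 1.200
  q = (-6 - (-4)·1.200 - (1)·1.000) / (8) = -0.275
  r = (-2 - (3)·1.200 - (-1)·-0.275) / (-8) = 0.734
Iteration 2:
  p = (-6 - (2)·-0.275 - (-2)·0.734) / (-5) = 0.796
  q = (-6 - (-4)·0.796 - (1)·0.734) / (8) = -0.444
  r = (-2 - (3)·0.796 - (-1)·-0.444) / (-8) = 0.604
Change: (-0.404, -0.169, -0.130) → max |·| = 0.404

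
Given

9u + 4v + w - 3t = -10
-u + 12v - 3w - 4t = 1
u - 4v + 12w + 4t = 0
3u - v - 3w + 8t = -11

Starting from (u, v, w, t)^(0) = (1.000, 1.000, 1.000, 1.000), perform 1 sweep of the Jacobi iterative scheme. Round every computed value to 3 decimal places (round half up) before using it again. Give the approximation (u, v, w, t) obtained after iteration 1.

(-1.333, 0.750, -0.083, -1.250)

Iteration 1:
  u = (-10 - (4)·1.000 - (1)·1.000 - (-3)·1.000) / (9) = -1.333
  v = (1 - (-1)·1.000 - (-3)·1.000 - (-4)·1.000) / (12) = 0.750
  w = (0 - (1)·1.000 - (-4)·1.000 - (4)·1.000) / (12) = -0.083
  t = (-11 - (3)·1.000 - (-1)·1.000 - (-3)·1.000) / (8) = -1.250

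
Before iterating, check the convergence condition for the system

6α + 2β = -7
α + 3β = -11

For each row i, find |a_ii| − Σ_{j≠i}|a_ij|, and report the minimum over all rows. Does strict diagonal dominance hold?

row 1: |6| − (2) = 4
row 2: |3| − (1) = 2
minimum over rows = 2 → strictly diagonally dominant (convergence guaranteed)

2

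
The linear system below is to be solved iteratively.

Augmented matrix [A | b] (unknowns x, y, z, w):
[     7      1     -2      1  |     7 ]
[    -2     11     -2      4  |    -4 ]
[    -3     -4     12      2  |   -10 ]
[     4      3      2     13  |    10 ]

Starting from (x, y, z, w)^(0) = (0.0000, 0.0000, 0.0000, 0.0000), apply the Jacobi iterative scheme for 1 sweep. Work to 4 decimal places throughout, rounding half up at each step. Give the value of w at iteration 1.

Iteration 1:
  x = (7 - (1)·0.0000 - (-2)·0.0000 - (1)·0.0000) / (7) = 1.0000
  y = (-4 - (-2)·0.0000 - (-2)·0.0000 - (4)·0.0000) / (11) = -0.3636
  z = (-10 - (-3)·0.0000 - (-4)·0.0000 - (2)·0.0000) / (12) = -0.8333
  w = (10 - (4)·0.0000 - (3)·0.0000 - (2)·0.0000) / (13) = 0.7692

0.7692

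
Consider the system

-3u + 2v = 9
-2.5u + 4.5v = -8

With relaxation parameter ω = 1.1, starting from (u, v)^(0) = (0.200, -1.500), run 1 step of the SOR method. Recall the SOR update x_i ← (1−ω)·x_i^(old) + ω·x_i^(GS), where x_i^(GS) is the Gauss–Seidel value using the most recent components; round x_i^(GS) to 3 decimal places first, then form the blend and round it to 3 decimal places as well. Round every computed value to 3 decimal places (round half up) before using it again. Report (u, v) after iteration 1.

(-4.420, -4.506)

Iteration 1:
  u: GS value = (9 - (2)·-1.500) / (-3) = -4.000;  u ← (1−ω)·0.200 + ω·-4.000 = -4.420
  v: GS value = (-8 - (-2.5)·-4.420) / (4.5) = -4.233;  v ← (1−ω)·-1.500 + ω·-4.233 = -4.506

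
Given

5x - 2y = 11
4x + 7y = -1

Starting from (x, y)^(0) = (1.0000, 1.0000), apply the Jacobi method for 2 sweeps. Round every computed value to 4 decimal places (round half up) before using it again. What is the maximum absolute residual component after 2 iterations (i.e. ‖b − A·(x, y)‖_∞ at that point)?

2.7430

Iteration 1:
  x = (11 - (-2)·1.0000) / (5) = 2.6000
  y = (-1 - (4)·1.0000) / (7) = -0.7143
Iteration 2:
  x = (11 - (-2)·-0.7143) / (5) = 1.9143
  y = (-1 - (4)·2.6000) / (7) = -1.6286
Residual b − A·x = (-1.8287, 2.7430); ∞-norm = 2.7430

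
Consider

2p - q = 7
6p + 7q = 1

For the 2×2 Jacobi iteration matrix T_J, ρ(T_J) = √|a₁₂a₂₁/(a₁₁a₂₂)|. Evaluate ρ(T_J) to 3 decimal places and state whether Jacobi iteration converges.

0.655

a₁₂a₂₁/(a₁₁a₂₂) = (-1)·(6) / ((2)·(7)) = -0.428571
ρ = √|-0.428571| = √0.428571 = 0.655
ρ < 1, so Jacobi converges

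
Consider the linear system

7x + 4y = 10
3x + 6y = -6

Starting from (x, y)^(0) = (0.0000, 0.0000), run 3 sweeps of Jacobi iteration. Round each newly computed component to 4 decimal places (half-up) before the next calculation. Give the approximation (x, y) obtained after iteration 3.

Iteration 1:
  x = (10 - (4)·0.0000) / (7) = 1.4286
  y = (-6 - (3)·0.0000) / (6) = -1.0000
Iteration 2:
  x = (10 - (4)·-1.0000) / (7) = 2.0000
  y = (-6 - (3)·1.4286) / (6) = -1.7143
Iteration 3:
  x = (10 - (4)·-1.7143) / (7) = 2.4082
  y = (-6 - (3)·2.0000) / (6) = -2.0000

(2.4082, -2.0000)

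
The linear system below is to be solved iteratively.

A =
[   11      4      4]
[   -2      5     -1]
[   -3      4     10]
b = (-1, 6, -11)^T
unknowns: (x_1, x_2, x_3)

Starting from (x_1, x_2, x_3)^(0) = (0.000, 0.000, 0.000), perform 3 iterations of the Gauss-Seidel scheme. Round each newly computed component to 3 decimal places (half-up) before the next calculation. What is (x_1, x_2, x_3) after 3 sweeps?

Iteration 1:
  x_1 = (-1 - (4)·0.000 - (4)·0.000) / (11) = -0.091
  x_2 = (6 - (-2)·-0.091 - (-1)·0.000) / (5) = 1.164
  x_3 = (-11 - (-3)·-0.091 - (4)·1.164) / (10) = -1.593
Iteration 2:
  x_1 = (-1 - (4)·1.164 - (4)·-1.593) / (11) = 0.065
  x_2 = (6 - (-2)·0.065 - (-1)·-1.593) / (5) = 0.907
  x_3 = (-11 - (-3)·0.065 - (4)·0.907) / (10) = -1.443
Iteration 3:
  x_1 = (-1 - (4)·0.907 - (4)·-1.443) / (11) = 0.104
  x_2 = (6 - (-2)·0.104 - (-1)·-1.443) / (5) = 0.953
  x_3 = (-11 - (-3)·0.104 - (4)·0.953) / (10) = -1.450

(0.104, 0.953, -1.450)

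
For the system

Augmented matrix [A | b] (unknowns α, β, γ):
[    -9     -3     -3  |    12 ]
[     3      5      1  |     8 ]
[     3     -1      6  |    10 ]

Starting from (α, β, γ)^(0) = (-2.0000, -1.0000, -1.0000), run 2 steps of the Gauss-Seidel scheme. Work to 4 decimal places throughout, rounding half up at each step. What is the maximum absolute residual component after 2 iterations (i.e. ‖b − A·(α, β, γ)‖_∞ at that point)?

Iteration 1:
  α = (12 - (-3)·-1.0000 - (-3)·-1.0000) / (-9) = -0.6667
  β = (8 - (3)·-0.6667 - (1)·-1.0000) / (5) = 2.2000
  γ = (10 - (3)·-0.6667 - (-1)·2.2000) / (6) = 2.3667
Iteration 2:
  α = (12 - (-3)·2.2000 - (-3)·2.3667) / (-9) = -2.8556
  β = (8 - (3)·-2.8556 - (1)·2.3667) / (5) = 2.8400
  γ = (10 - (3)·-2.8556 - (-1)·2.8400) / (6) = 3.5678
Residual b − A·x = (5.5230, -1.2010, 0.0000); ∞-norm = 5.5230

5.5230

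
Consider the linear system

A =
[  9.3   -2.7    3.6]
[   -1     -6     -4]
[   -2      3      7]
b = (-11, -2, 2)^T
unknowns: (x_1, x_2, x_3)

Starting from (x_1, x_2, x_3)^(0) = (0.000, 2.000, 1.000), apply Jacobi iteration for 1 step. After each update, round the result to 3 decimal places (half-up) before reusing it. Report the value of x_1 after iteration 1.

-0.989

Iteration 1:
  x_1 = (-11 - (-2.7)·2.000 - (3.6)·1.000) / (9.3) = -0.989
  x_2 = (-2 - (-1)·0.000 - (-4)·1.000) / (-6) = -0.333
  x_3 = (2 - (-2)·0.000 - (3)·2.000) / (7) = -0.571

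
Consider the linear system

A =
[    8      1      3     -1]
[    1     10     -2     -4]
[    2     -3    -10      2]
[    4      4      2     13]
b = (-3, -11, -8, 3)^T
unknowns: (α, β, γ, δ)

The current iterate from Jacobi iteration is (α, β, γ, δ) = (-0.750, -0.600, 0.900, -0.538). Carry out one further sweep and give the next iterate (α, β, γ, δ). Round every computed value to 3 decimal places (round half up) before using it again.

(-0.705, -1.060, 0.722, 0.508)

One sweep:
  α = (-3 - (1)·-0.600 - (3)·0.900 - (-1)·-0.538) / (8) = -0.705
  β = (-11 - (1)·-0.750 - (-2)·0.900 - (-4)·-0.538) / (10) = -1.060
  γ = (-8 - (2)·-0.750 - (-3)·-0.600 - (2)·-0.538) / (-10) = 0.722
  δ = (3 - (4)·-0.750 - (4)·-0.600 - (2)·0.900) / (13) = 0.508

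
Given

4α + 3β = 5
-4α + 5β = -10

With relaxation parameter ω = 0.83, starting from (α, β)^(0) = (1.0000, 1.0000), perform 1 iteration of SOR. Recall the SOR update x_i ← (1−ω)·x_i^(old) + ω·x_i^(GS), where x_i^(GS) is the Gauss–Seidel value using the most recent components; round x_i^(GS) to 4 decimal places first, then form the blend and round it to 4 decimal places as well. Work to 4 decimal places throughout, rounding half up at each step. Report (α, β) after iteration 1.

(0.5850, -1.1016)

Iteration 1:
  α: GS value = (5 - (3)·1.0000) / (4) = 0.5000;  α ← (1−ω)·1.0000 + ω·0.5000 = 0.5850
  β: GS value = (-10 - (-4)·0.5850) / (5) = -1.5320;  β ← (1−ω)·1.0000 + ω·-1.5320 = -1.1016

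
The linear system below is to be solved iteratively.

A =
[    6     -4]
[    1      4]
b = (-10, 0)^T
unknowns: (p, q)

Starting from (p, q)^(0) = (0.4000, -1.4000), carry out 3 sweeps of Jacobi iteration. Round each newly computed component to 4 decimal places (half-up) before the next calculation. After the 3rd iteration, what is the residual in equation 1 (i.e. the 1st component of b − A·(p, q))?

Iteration 1:
  p = (-10 - (-4)·-1.4000) / (6) = -2.6000
  q = (0 - (1)·0.4000) / (4) = -0.1000
Iteration 2:
  p = (-10 - (-4)·-0.1000) / (6) = -1.7333
  q = (0 - (1)·-2.6000) / (4) = 0.6500
Iteration 3:
  p = (-10 - (-4)·0.6500) / (6) = -1.2333
  q = (0 - (1)·-1.7333) / (4) = 0.4333
Residual b − A·x = (-0.8670, -0.4999)

-0.8670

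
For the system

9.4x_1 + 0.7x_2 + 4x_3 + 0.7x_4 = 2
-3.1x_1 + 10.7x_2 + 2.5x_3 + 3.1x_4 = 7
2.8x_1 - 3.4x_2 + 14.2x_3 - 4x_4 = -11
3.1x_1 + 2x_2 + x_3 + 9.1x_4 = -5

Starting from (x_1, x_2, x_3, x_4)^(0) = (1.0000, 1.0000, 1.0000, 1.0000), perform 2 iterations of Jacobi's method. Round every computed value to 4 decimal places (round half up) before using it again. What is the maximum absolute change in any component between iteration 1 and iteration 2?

Iteration 1:
  x_1 = (2 - (0.7)·1.0000 - (4)·1.0000 - (0.7)·1.0000) / (9.4) = -0.3617
  x_2 = (7 - (-3.1)·1.0000 - (2.5)·1.0000 - (3.1)·1.0000) / (10.7) = 0.4206
  x_3 = (-11 - (2.8)·1.0000 - (-3.4)·1.0000 - (-4)·1.0000) / (14.2) = -0.4507
  x_4 = (-5 - (3.1)·1.0000 - (2)·1.0000 - (1)·1.0000) / (9.1) = -1.2198
Iteration 2:
  x_1 = (2 - (0.7)·0.4206 - (4)·-0.4507 - (0.7)·-1.2198) / (9.4) = 0.4641
  x_2 = (7 - (-3.1)·-0.3617 - (2.5)·-0.4507 - (3.1)·-1.2198) / (10.7) = 1.0081
  x_3 = (-11 - (2.8)·-0.3617 - (-3.4)·0.4206 - (-4)·-1.2198) / (14.2) = -0.9462
  x_4 = (-5 - (3.1)·-0.3617 - (2)·0.4206 - (1)·-0.4507) / (9.1) = -0.4691
Change: (0.8258, 0.5875, -0.4955, 0.7507) → max |·| = 0.8258

0.8258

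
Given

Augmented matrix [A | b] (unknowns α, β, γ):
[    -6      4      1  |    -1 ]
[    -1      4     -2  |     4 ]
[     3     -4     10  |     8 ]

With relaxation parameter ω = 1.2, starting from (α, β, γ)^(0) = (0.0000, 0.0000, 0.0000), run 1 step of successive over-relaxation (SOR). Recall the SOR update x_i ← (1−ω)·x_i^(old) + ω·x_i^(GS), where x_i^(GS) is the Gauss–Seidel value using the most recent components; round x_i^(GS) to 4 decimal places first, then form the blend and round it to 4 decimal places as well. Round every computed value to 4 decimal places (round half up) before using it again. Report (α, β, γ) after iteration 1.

Iteration 1:
  α: GS value = (-1 - (4)·0.0000 - (1)·0.0000) / (-6) = 0.1667;  α ← (1−ω)·0.0000 + ω·0.1667 = 0.2000
  β: GS value = (4 - (-1)·0.2000 - (-2)·0.0000) / (4) = 1.0500;  β ← (1−ω)·0.0000 + ω·1.0500 = 1.2600
  γ: GS value = (8 - (3)·0.2000 - (-4)·1.2600) / (10) = 1.2440;  γ ← (1−ω)·0.0000 + ω·1.2440 = 1.4928

(0.2000, 1.2600, 1.4928)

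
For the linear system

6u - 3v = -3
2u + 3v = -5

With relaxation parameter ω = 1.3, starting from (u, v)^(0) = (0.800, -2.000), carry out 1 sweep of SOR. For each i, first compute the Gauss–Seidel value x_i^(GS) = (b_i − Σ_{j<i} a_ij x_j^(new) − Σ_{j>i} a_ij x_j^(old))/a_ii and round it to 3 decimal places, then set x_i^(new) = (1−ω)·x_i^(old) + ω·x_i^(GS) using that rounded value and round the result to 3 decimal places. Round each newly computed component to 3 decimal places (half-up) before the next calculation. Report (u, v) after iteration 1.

Iteration 1:
  u: GS value = (-3 - (-3)·-2.000) / (6) = -1.500;  u ← (1−ω)·0.800 + ω·-1.500 = -2.190
  v: GS value = (-5 - (2)·-2.190) / (3) = -0.207;  v ← (1−ω)·-2.000 + ω·-0.207 = 0.331

(-2.190, 0.331)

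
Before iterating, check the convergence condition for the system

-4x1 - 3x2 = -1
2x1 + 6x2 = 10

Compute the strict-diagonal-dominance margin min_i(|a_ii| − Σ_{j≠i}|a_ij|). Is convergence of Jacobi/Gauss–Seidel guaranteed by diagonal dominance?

row 1: |-4| − (3) = 1
row 2: |6| − (2) = 4
minimum over rows = 1 → strictly diagonally dominant (convergence guaranteed)

1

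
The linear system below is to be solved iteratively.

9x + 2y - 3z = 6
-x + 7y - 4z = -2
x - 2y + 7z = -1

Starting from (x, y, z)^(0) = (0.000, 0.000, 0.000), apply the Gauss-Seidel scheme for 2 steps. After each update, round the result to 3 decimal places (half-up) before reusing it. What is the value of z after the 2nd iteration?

-0.335

Iteration 1:
  x = (6 - (2)·0.000 - (-3)·0.000) / (9) = 0.667
  y = (-2 - (-1)·0.667 - (-4)·0.000) / (7) = -0.190
  z = (-1 - (1)·0.667 - (-2)·-0.190) / (7) = -0.292
Iteration 2:
  x = (6 - (2)·-0.190 - (-3)·-0.292) / (9) = 0.612
  y = (-2 - (-1)·0.612 - (-4)·-0.292) / (7) = -0.365
  z = (-1 - (1)·0.612 - (-2)·-0.365) / (7) = -0.335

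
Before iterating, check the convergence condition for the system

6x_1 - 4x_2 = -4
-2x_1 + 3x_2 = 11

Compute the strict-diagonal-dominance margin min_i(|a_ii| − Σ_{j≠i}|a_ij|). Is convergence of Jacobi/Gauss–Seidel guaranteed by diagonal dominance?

row 1: |6| − (4) = 2
row 2: |3| − (2) = 1
minimum over rows = 1 → strictly diagonally dominant (convergence guaranteed)

1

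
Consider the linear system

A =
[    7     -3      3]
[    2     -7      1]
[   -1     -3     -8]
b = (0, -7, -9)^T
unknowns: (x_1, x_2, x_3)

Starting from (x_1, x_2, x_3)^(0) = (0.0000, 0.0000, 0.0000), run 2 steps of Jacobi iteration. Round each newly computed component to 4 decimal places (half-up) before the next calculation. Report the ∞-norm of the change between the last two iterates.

Iteration 1:
  x_1 = (0 - (-3)·0.0000 - (3)·0.0000) / (7) = 0.0000
  x_2 = (-7 - (2)·0.0000 - (1)·0.0000) / (-7) = 1.0000
  x_3 = (-9 - (-1)·0.0000 - (-3)·0.0000) / (-8) = 1.1250
Iteration 2:
  x_1 = (0 - (-3)·1.0000 - (3)·1.1250) / (7) = -0.0536
  x_2 = (-7 - (2)·0.0000 - (1)·1.1250) / (-7) = 1.1607
  x_3 = (-9 - (-1)·0.0000 - (-3)·1.0000) / (-8) = 0.7500
Change: (-0.0536, 0.1607, -0.3750) → max |·| = 0.3750

0.3750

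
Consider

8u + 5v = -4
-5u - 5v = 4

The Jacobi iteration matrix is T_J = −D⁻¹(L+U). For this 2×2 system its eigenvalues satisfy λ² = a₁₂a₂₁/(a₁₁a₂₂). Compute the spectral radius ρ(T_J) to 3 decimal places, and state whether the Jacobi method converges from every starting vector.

a₁₂a₂₁/(a₁₁a₂₂) = (5)·(-5) / ((8)·(-5)) = 0.625000
ρ = √|0.625000| = √0.625000 = 0.791
ρ < 1, so Jacobi converges

0.791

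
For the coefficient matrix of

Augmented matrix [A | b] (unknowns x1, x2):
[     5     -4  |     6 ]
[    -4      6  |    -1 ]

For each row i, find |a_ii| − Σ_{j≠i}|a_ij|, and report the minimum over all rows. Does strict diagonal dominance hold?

1

row 1: |5| − (4) = 1
row 2: |6| − (4) = 2
minimum over rows = 1 → strictly diagonally dominant (convergence guaranteed)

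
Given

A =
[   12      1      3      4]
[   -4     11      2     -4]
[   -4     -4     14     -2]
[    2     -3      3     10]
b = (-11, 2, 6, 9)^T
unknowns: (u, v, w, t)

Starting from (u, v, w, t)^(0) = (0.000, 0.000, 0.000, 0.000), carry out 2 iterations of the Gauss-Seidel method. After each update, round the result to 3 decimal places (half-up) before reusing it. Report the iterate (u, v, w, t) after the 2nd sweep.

Iteration 1:
  u = (-11 - (1)·0.000 - (3)·0.000 - (4)·0.000) / (12) = -0.917
  v = (2 - (-4)·-0.917 - (2)·0.000 - (-4)·0.000) / (11) = -0.152
  w = (6 - (-4)·-0.917 - (-4)·-0.152 - (-2)·0.000) / (14) = 0.123
  t = (9 - (2)·-0.917 - (-3)·-0.152 - (3)·0.123) / (10) = 1.001
Iteration 2:
  u = (-11 - (1)·-0.152 - (3)·0.123 - (4)·1.001) / (12) = -1.268
  v = (2 - (-4)·-1.268 - (2)·0.123 - (-4)·1.001) / (11) = 0.062
  w = (6 - (-4)·-1.268 - (-4)·0.062 - (-2)·1.001) / (14) = 0.227
  t = (9 - (2)·-1.268 - (-3)·0.062 - (3)·0.227) / (10) = 1.104

(-1.268, 0.062, 0.227, 1.104)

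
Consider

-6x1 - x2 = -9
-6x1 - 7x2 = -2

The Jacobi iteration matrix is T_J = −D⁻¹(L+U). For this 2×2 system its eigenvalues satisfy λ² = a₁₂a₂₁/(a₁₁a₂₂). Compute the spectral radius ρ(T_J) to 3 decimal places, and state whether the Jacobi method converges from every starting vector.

a₁₂a₂₁/(a₁₁a₂₂) = (-1)·(-6) / ((-6)·(-7)) = 0.142857
ρ = √|0.142857| = √0.142857 = 0.378
ρ < 1, so Jacobi converges

0.378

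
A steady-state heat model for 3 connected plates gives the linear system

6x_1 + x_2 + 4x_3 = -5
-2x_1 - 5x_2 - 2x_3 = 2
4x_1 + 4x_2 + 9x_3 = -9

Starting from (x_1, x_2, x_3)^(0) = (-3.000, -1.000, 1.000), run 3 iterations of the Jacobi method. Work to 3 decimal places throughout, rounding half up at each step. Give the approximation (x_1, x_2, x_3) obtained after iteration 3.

(-0.414, 0.402, -0.290)

Iteration 1:
  x_1 = (-5 - (1)·-1.000 - (4)·1.000) / (6) = -1.333
  x_2 = (2 - (-2)·-3.000 - (-2)·1.000) / (-5) = 0.400
  x_3 = (-9 - (4)·-3.000 - (4)·-1.000) / (9) = 0.778
Iteration 2:
  x_1 = (-5 - (1)·0.400 - (4)·0.778) / (6) = -1.419
  x_2 = (2 - (-2)·-1.333 - (-2)·0.778) / (-5) = -0.178
  x_3 = (-9 - (4)·-1.333 - (4)·0.400) / (9) = -0.585
Iteration 3:
  x_1 = (-5 - (1)·-0.178 - (4)·-0.585) / (6) = -0.414
  x_2 = (2 - (-2)·-1.419 - (-2)·-0.585) / (-5) = 0.402
  x_3 = (-9 - (4)·-1.419 - (4)·-0.178) / (9) = -0.290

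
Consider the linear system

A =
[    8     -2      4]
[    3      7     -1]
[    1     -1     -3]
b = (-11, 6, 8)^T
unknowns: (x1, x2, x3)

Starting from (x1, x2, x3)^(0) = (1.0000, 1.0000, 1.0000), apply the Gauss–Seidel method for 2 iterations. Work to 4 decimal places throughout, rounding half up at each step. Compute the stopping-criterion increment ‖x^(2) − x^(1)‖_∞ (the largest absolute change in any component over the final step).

Iteration 1:
  x1 = (-11 - (-2)·1.0000 - (4)·1.0000) / (8) = -1.6250
  x2 = (6 - (3)·-1.6250 - (-1)·1.0000) / (7) = 1.6964
  x3 = (8 - (1)·-1.6250 - (-1)·1.6964) / (-3) = -3.7738
Iteration 2:
  x1 = (-11 - (-2)·1.6964 - (4)·-3.7738) / (8) = 0.9360
  x2 = (6 - (3)·0.9360 - (-1)·-3.7738) / (7) = -0.0831
  x3 = (8 - (1)·0.9360 - (-1)·-0.0831) / (-3) = -2.3270
Change: (2.5610, -1.7795, 1.4468) → max |·| = 2.5610

2.5610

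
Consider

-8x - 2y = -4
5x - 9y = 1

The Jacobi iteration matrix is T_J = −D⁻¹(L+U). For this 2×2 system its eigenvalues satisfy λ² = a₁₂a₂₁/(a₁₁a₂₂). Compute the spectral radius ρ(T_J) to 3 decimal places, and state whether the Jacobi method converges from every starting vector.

a₁₂a₂₁/(a₁₁a₂₂) = (-2)·(5) / ((-8)·(-9)) = -0.138889
ρ = √|-0.138889| = √0.138889 = 0.373
ρ < 1, so Jacobi converges

0.373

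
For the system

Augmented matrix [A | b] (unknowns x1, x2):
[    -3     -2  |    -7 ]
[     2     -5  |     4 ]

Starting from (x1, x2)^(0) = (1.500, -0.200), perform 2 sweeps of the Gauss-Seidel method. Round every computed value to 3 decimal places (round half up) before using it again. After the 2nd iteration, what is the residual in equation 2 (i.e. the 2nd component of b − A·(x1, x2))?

0.002

Iteration 1:
  x1 = (-7 - (-2)·-0.200) / (-3) = 2.467
  x2 = (4 - (2)·2.467) / (-5) = 0.187
Iteration 2:
  x1 = (-7 - (-2)·0.187) / (-3) = 2.209
  x2 = (4 - (2)·2.209) / (-5) = 0.084
Residual b − A·x = (-0.205, 0.002)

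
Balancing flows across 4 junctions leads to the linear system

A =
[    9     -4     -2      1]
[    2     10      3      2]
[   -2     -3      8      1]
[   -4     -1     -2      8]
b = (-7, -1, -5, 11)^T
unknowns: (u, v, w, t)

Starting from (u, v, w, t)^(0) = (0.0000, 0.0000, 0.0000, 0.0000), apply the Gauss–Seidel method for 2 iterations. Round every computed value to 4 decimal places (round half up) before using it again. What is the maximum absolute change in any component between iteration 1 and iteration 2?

Iteration 1:
  u = (-7 - (-4)·0.0000 - (-2)·0.0000 - (1)·0.0000) / (9) = -0.7778
  v = (-1 - (2)·-0.7778 - (3)·0.0000 - (2)·0.0000) / (10) = 0.0556
  w = (-5 - (-2)·-0.7778 - (-3)·0.0556 - (1)·0.0000) / (8) = -0.7986
  t = (11 - (-4)·-0.7778 - (-1)·0.0556 - (-2)·-0.7986) / (8) = 0.7934
Iteration 2:
  u = (-7 - (-4)·0.0556 - (-2)·-0.7986 - (1)·0.7934) / (9) = -1.0187
  v = (-1 - (2)·-1.0187 - (3)·-0.7986 - (2)·0.7934) / (10) = 0.1846
  w = (-5 - (-2)·-1.0187 - (-3)·0.1846 - (1)·0.7934) / (8) = -0.9096
  t = (11 - (-4)·-1.0187 - (-1)·0.1846 - (-2)·-0.9096) / (8) = 0.6613
Change: (-0.2409, 0.1290, -0.1110, -0.1321) → max |·| = 0.2409

0.2409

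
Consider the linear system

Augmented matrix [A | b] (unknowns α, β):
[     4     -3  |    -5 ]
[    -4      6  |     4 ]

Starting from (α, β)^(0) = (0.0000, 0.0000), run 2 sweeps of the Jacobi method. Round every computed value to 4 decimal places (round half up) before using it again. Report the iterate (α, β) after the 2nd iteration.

Iteration 1:
  α = (-5 - (-3)·0.0000) / (4) = -1.2500
  β = (4 - (-4)·0.0000) / (6) = 0.6667
Iteration 2:
  α = (-5 - (-3)·0.6667) / (4) = -0.7500
  β = (4 - (-4)·-1.2500) / (6) = -0.1667

(-0.7500, -0.1667)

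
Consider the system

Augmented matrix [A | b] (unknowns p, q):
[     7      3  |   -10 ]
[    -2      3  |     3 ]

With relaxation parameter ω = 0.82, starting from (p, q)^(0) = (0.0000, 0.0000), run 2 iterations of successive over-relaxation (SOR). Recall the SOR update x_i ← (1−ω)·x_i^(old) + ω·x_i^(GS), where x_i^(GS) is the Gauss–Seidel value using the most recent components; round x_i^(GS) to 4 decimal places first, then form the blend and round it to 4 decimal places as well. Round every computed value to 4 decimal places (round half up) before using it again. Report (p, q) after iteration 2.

(-1.4454, 0.0622)

Iteration 1:
  p: GS value = (-10 - (3)·0.0000) / (7) = -1.4286;  p ← (1−ω)·0.0000 + ω·-1.4286 = -1.1715
  q: GS value = (3 - (-2)·-1.1715) / (3) = 0.2190;  q ← (1−ω)·0.0000 + ω·0.2190 = 0.1796
Iteration 2:
  p: GS value = (-10 - (3)·0.1796) / (7) = -1.5055;  p ← (1−ω)·-1.1715 + ω·-1.5055 = -1.4454
  q: GS value = (3 - (-2)·-1.4454) / (3) = 0.0364;  q ← (1−ω)·0.1796 + ω·0.0364 = 0.0622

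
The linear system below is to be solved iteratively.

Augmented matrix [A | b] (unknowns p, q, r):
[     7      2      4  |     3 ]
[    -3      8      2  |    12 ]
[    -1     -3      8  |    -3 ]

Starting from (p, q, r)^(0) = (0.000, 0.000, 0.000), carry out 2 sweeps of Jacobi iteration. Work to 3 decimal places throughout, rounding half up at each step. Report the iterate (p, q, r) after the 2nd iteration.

(0.214, 1.755, 0.241)

Iteration 1:
  p = (3 - (2)·0.000 - (4)·0.000) / (7) = 0.429
  q = (12 - (-3)·0.000 - (2)·0.000) / (8) = 1.500
  r = (-3 - (-1)·0.000 - (-3)·0.000) / (8) = -0.375
Iteration 2:
  p = (3 - (2)·1.500 - (4)·-0.375) / (7) = 0.214
  q = (12 - (-3)·0.429 - (2)·-0.375) / (8) = 1.755
  r = (-3 - (-1)·0.429 - (-3)·1.500) / (8) = 0.241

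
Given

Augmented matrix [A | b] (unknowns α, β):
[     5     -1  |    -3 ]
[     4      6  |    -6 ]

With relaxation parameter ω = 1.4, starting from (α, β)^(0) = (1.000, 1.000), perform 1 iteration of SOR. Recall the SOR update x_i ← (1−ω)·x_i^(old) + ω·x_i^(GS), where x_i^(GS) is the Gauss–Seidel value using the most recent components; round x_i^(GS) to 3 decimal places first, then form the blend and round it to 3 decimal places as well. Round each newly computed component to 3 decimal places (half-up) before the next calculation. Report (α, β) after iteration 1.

Iteration 1:
  α: GS value = (-3 - (-1)·1.000) / (5) = -0.400;  α ← (1−ω)·1.000 + ω·-0.400 = -0.960
  β: GS value = (-6 - (4)·-0.960) / (6) = -0.360;  β ← (1−ω)·1.000 + ω·-0.360 = -0.904

(-0.960, -0.904)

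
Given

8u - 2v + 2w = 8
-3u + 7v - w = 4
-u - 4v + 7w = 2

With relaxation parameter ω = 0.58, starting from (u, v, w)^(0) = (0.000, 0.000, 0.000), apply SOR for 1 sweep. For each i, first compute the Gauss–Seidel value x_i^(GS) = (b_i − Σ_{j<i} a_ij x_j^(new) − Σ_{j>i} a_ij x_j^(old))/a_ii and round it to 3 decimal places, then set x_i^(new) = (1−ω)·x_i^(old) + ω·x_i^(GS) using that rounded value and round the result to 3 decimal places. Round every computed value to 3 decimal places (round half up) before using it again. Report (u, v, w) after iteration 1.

Iteration 1:
  u: GS value = (8 - (-2)·0.000 - (2)·0.000) / (8) = 1.000;  u ← (1−ω)·0.000 + ω·1.000 = 0.580
  v: GS value = (4 - (-3)·0.580 - (-1)·0.000) / (7) = 0.820;  v ← (1−ω)·0.000 + ω·0.820 = 0.476
  w: GS value = (2 - (-1)·0.580 - (-4)·0.476) / (7) = 0.641;  w ← (1−ω)·0.000 + ω·0.641 = 0.372

(0.580, 0.476, 0.372)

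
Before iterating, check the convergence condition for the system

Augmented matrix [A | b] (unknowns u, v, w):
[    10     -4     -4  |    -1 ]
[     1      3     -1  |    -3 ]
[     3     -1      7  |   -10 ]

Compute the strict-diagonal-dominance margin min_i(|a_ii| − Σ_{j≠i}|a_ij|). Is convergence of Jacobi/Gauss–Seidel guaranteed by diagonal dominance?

1

row 1: |10| − (4+4) = 2
row 2: |3| − (1+1) = 1
row 3: |7| − (3+1) = 3
minimum over rows = 1 → strictly diagonally dominant (convergence guaranteed)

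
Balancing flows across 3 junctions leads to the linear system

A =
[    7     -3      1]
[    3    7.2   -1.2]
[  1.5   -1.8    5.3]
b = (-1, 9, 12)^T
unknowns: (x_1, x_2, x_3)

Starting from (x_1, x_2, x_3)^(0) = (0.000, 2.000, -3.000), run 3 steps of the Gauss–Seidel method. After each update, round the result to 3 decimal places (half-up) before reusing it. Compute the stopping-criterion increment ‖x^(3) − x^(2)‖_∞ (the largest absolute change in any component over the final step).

Iteration 1:
  x_1 = (-1 - (-3)·2.000 - (1)·-3.000) / (7) = 1.143
  x_2 = (9 - (3)·1.143 - (-1.2)·-3.000) / (7.2) = 0.274
  x_3 = (12 - (1.5)·1.143 - (-1.8)·0.274) / (5.3) = 2.034
Iteration 2:
  x_1 = (-1 - (-3)·0.274 - (1)·2.034) / (7) = -0.316
  x_2 = (9 - (3)·-0.316 - (-1.2)·2.034) / (7.2) = 1.721
  x_3 = (12 - (1.5)·-0.316 - (-1.8)·1.721) / (5.3) = 2.938
Iteration 3:
  x_1 = (-1 - (-3)·1.721 - (1)·2.938) / (7) = 0.175
  x_2 = (9 - (3)·0.175 - (-1.2)·2.938) / (7.2) = 1.667
  x_3 = (12 - (1.5)·0.175 - (-1.8)·1.667) / (5.3) = 2.781
Change: (0.491, -0.054, -0.157) → max |·| = 0.491

0.491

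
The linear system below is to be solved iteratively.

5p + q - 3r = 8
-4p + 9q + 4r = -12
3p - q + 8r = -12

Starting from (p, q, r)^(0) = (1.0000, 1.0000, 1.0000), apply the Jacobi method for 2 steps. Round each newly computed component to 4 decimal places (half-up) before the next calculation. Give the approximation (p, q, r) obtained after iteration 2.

Iteration 1:
  p = (8 - (1)·1.0000 - (-3)·1.0000) / (5) = 2.0000
  q = (-12 - (-4)·1.0000 - (4)·1.0000) / (9) = -1.3333
  r = (-12 - (3)·1.0000 - (-1)·1.0000) / (8) = -1.7500
Iteration 2:
  p = (8 - (1)·-1.3333 - (-3)·-1.7500) / (5) = 0.8167
  q = (-12 - (-4)·2.0000 - (4)·-1.7500) / (9) = 0.3333
  r = (-12 - (3)·2.0000 - (-1)·-1.3333) / (8) = -2.4167

(0.8167, 0.3333, -2.4167)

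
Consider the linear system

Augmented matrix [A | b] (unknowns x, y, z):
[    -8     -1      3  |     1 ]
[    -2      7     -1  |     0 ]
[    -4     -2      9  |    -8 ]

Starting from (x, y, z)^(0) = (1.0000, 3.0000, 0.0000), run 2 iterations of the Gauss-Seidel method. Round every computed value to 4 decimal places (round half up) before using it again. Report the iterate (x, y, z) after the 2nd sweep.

Iteration 1:
  x = (1 - (-1)·3.0000 - (3)·0.0000) / (-8) = -0.5000
  y = (0 - (-2)·-0.5000 - (-1)·0.0000) / (7) = -0.1429
  z = (-8 - (-4)·-0.5000 - (-2)·-0.1429) / (9) = -1.1429
Iteration 2:
  x = (1 - (-1)·-0.1429 - (3)·-1.1429) / (-8) = -0.5357
  y = (0 - (-2)·-0.5357 - (-1)·-1.1429) / (7) = -0.3163
  z = (-8 - (-4)·-0.5357 - (-2)·-0.3163) / (9) = -1.1973

(-0.5357, -0.3163, -1.1973)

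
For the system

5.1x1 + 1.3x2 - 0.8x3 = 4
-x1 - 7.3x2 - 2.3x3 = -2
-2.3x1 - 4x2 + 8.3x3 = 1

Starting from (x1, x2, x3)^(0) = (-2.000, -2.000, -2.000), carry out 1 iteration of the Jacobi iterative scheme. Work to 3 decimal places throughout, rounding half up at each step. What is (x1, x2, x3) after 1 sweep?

(0.980, 1.178, -1.398)

Iteration 1:
  x1 = (4 - (1.3)·-2.000 - (-0.8)·-2.000) / (5.1) = 0.980
  x2 = (-2 - (-1)·-2.000 - (-2.3)·-2.000) / (-7.3) = 1.178
  x3 = (1 - (-2.3)·-2.000 - (-4)·-2.000) / (8.3) = -1.398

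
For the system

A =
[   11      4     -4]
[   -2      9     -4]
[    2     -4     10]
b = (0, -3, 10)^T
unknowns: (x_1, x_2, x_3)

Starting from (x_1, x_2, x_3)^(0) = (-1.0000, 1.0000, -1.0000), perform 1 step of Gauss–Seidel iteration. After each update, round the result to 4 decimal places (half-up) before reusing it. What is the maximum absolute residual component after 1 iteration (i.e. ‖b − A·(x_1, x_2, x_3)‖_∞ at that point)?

14.8367

Iteration 1:
  x_1 = (0 - (4)·1.0000 - (-4)·-1.0000) / (11) = -0.7273
  x_2 = (-3 - (-2)·-0.7273 - (-4)·-1.0000) / (9) = -0.9394
  x_3 = (10 - (2)·-0.7273 - (-4)·-0.9394) / (10) = 0.7697
Residual b − A·x = (14.8367, 7.0788, 0.0000); ∞-norm = 14.8367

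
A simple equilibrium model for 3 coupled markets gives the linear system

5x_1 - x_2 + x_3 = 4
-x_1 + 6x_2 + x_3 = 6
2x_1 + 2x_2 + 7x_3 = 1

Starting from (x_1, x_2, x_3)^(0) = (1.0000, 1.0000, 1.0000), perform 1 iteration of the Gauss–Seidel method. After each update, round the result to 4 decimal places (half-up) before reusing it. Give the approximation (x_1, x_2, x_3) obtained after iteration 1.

Iteration 1:
  x_1 = (4 - (-1)·1.0000 - (1)·1.0000) / (5) = 0.8000
  x_2 = (6 - (-1)·0.8000 - (1)·1.0000) / (6) = 0.9667
  x_3 = (1 - (2)·0.8000 - (2)·0.9667) / (7) = -0.3619

(0.8000, 0.9667, -0.3619)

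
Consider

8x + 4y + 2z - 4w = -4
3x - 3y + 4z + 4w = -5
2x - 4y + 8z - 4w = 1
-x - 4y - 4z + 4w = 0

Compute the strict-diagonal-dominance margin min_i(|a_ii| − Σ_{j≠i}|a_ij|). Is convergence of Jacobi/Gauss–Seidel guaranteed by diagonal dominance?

-8

row 1: |8| − (4+2+4) = -2
row 2: |-3| − (3+4+4) = -8
row 3: |8| − (2+4+4) = -2
row 4: |4| − (1+4+4) = -5
minimum over rows = -8 → not strictly diagonally dominant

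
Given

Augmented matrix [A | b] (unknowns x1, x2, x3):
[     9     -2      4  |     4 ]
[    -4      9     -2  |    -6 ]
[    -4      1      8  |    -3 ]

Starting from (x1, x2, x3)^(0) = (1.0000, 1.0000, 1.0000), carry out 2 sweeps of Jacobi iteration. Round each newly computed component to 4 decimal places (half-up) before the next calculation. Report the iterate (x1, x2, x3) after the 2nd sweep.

Iteration 1:
  x1 = (4 - (-2)·1.0000 - (4)·1.0000) / (9) = 0.2222
  x2 = (-6 - (-4)·1.0000 - (-2)·1.0000) / (9) = 0.0000
  x3 = (-3 - (-4)·1.0000 - (1)·1.0000) / (8) = 0.0000
Iteration 2:
  x1 = (4 - (-2)·0.0000 - (4)·0.0000) / (9) = 0.4444
  x2 = (-6 - (-4)·0.2222 - (-2)·0.0000) / (9) = -0.5679
  x3 = (-3 - (-4)·0.2222 - (1)·0.0000) / (8) = -0.2639

(0.4444, -0.5679, -0.2639)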